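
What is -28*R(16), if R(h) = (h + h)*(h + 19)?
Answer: -31360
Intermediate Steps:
R(h) = 2*h*(19 + h) (R(h) = (2*h)*(19 + h) = 2*h*(19 + h))
-28*R(16) = -56*16*(19 + 16) = -56*16*35 = -28*1120 = -31360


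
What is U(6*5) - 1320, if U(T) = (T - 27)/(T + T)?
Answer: -26399/20 ≈ -1319.9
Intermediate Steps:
U(T) = (-27 + T)/(2*T) (U(T) = (-27 + T)/((2*T)) = (-27 + T)*(1/(2*T)) = (-27 + T)/(2*T))
U(6*5) - 1320 = (-27 + 6*5)/(2*((6*5))) - 1320 = (1/2)*(-27 + 30)/30 - 1320 = (1/2)*(1/30)*3 - 1320 = 1/20 - 1320 = -26399/20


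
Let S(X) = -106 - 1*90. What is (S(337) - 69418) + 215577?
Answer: 145963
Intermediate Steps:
S(X) = -196 (S(X) = -106 - 90 = -196)
(S(337) - 69418) + 215577 = (-196 - 69418) + 215577 = -69614 + 215577 = 145963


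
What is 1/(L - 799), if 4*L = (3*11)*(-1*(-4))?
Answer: -1/766 ≈ -0.0013055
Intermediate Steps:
L = 33 (L = ((3*11)*(-1*(-4)))/4 = (33*4)/4 = (1/4)*132 = 33)
1/(L - 799) = 1/(33 - 799) = 1/(-766) = -1/766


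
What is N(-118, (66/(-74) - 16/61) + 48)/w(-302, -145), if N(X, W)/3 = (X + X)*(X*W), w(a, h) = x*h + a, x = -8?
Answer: 1472198444/322751 ≈ 4561.4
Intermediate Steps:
w(a, h) = a - 8*h (w(a, h) = -8*h + a = a - 8*h)
N(X, W) = 6*W*X² (N(X, W) = 3*((X + X)*(X*W)) = 3*((2*X)*(W*X)) = 3*(2*W*X²) = 6*W*X²)
N(-118, (66/(-74) - 16/61) + 48)/w(-302, -145) = (6*((66/(-74) - 16/61) + 48)*(-118)²)/(-302 - 8*(-145)) = (6*((66*(-1/74) - 16*1/61) + 48)*13924)/(-302 + 1160) = (6*((-33/37 - 16/61) + 48)*13924)/858 = (6*(-2605/2257 + 48)*13924)*(1/858) = (6*(105731/2257)*13924)*(1/858) = (8833190664/2257)*(1/858) = 1472198444/322751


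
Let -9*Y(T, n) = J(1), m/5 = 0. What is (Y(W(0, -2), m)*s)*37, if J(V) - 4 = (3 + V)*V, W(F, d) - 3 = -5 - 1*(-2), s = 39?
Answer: -3848/3 ≈ -1282.7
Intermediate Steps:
m = 0 (m = 5*0 = 0)
W(F, d) = 0 (W(F, d) = 3 + (-5 - 1*(-2)) = 3 + (-5 + 2) = 3 - 3 = 0)
J(V) = 4 + V*(3 + V) (J(V) = 4 + (3 + V)*V = 4 + V*(3 + V))
Y(T, n) = -8/9 (Y(T, n) = -(4 + 1**2 + 3*1)/9 = -(4 + 1 + 3)/9 = -1/9*8 = -8/9)
(Y(W(0, -2), m)*s)*37 = -8/9*39*37 = -104/3*37 = -3848/3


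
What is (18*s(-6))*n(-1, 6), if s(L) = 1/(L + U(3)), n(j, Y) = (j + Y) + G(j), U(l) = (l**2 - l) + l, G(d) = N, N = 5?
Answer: 60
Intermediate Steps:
G(d) = 5
U(l) = l**2
n(j, Y) = 5 + Y + j (n(j, Y) = (j + Y) + 5 = (Y + j) + 5 = 5 + Y + j)
s(L) = 1/(9 + L) (s(L) = 1/(L + 3**2) = 1/(L + 9) = 1/(9 + L))
(18*s(-6))*n(-1, 6) = (18/(9 - 6))*(5 + 6 - 1) = (18/3)*10 = (18*(1/3))*10 = 6*10 = 60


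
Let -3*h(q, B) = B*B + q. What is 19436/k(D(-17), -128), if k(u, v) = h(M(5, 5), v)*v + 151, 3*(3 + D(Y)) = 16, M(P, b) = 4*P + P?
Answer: 58308/2100805 ≈ 0.027755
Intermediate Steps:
M(P, b) = 5*P
D(Y) = 7/3 (D(Y) = -3 + (1/3)*16 = -3 + 16/3 = 7/3)
h(q, B) = -q/3 - B**2/3 (h(q, B) = -(B*B + q)/3 = -(B**2 + q)/3 = -(q + B**2)/3 = -q/3 - B**2/3)
k(u, v) = 151 + v*(-25/3 - v**2/3) (k(u, v) = (-5*5/3 - v**2/3)*v + 151 = (-1/3*25 - v**2/3)*v + 151 = (-25/3 - v**2/3)*v + 151 = v*(-25/3 - v**2/3) + 151 = 151 + v*(-25/3 - v**2/3))
19436/k(D(-17), -128) = 19436/(151 - 1/3*(-128)*(25 + (-128)**2)) = 19436/(151 - 1/3*(-128)*(25 + 16384)) = 19436/(151 - 1/3*(-128)*16409) = 19436/(151 + 2100352/3) = 19436/(2100805/3) = 19436*(3/2100805) = 58308/2100805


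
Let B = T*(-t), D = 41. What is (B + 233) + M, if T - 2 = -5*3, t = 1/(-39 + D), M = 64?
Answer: 607/2 ≈ 303.50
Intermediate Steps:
t = ½ (t = 1/(-39 + 41) = 1/2 = ½ ≈ 0.50000)
T = -13 (T = 2 - 5*3 = 2 - 15 = -13)
B = 13/2 (B = -(-13)/2 = -13*(-½) = 13/2 ≈ 6.5000)
(B + 233) + M = (13/2 + 233) + 64 = 479/2 + 64 = 607/2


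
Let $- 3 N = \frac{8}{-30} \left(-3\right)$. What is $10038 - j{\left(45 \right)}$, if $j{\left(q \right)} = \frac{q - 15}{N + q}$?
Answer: $\frac{6735048}{671} \approx 10037.0$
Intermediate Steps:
$N = - \frac{4}{15}$ ($N = - \frac{\frac{8}{-30} \left(-3\right)}{3} = - \frac{8 \left(- \frac{1}{30}\right) \left(-3\right)}{3} = - \frac{\left(- \frac{4}{15}\right) \left(-3\right)}{3} = \left(- \frac{1}{3}\right) \frac{4}{5} = - \frac{4}{15} \approx -0.26667$)
$j{\left(q \right)} = \frac{-15 + q}{- \frac{4}{15} + q}$ ($j{\left(q \right)} = \frac{q - 15}{- \frac{4}{15} + q} = \frac{-15 + q}{- \frac{4}{15} + q}$)
$10038 - j{\left(45 \right)} = 10038 - \frac{15 \left(-15 + 45\right)}{-4 + 15 \cdot 45} = 10038 - 15 \frac{1}{-4 + 675} \cdot 30 = 10038 - 15 \cdot \frac{1}{671} \cdot 30 = 10038 - \frac{450}{671} = \frac{6735048}{671}$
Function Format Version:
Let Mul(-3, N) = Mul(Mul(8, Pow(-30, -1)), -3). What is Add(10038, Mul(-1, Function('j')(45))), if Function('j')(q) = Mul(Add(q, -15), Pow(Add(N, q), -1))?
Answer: Rational(6735048, 671) ≈ 10037.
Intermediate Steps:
N = Rational(-4, 15) (N = Mul(Rational(-1, 3), Mul(Mul(8, Pow(-30, -1)), -3)) = Mul(Rational(-1, 3), Mul(Mul(8, Rational(-1, 30)), -3)) = Mul(Rational(-1, 3), Mul(Rational(-4, 15), -3)) = Mul(Rational(-1, 3), Rational(4, 5)) = Rational(-4, 15) ≈ -0.26667)
Function('j')(q) = Mul(Pow(Add(Rational(-4, 15), q), -1), Add(-15, q)) (Function('j')(q) = Mul(Add(q, -15), Pow(Add(Rational(-4, 15), q), -1)) = Mul(Add(-15, q), Pow(Add(Rational(-4, 15), q), -1)) = Mul(Pow(Add(Rational(-4, 15), q), -1), Add(-15, q)))
Add(10038, Mul(-1, Function('j')(45))) = Add(10038, Mul(-1, Mul(15, Pow(Add(-4, Mul(15, 45)), -1), Add(-15, 45)))) = Add(10038, Mul(-1, Mul(15, Pow(Add(-4, 675), -1), 30))) = Add(10038, Mul(-1, Mul(15, Pow(671, -1), 30))) = Add(10038, Mul(-1, Mul(15, Rational(1, 671), 30))) = Add(10038, Mul(-1, Rational(450, 671))) = Add(10038, Rational(-450, 671)) = Rational(6735048, 671)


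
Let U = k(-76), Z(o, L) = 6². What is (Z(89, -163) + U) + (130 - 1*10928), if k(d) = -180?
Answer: -10942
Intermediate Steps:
Z(o, L) = 36
U = -180
(Z(89, -163) + U) + (130 - 1*10928) = (36 - 180) + (130 - 1*10928) = -144 + (130 - 10928) = -144 - 10798 = -10942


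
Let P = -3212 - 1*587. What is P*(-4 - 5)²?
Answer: -307719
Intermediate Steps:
P = -3799 (P = -3212 - 587 = -3799)
P*(-4 - 5)² = -3799*(-4 - 5)² = -3799*(-9)² = -3799*81 = -307719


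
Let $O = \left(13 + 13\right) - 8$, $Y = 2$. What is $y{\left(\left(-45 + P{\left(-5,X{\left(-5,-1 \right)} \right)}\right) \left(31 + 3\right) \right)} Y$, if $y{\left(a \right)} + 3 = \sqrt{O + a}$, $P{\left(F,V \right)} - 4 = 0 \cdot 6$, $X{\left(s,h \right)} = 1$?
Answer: $-6 + 8 i \sqrt{86} \approx -6.0 + 74.189 i$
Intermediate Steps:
$P{\left(F,V \right)} = 4$ ($P{\left(F,V \right)} = 4 + 0 \cdot 6 = 4 + 0 = 4$)
$O = 18$ ($O = 26 - 8 = 18$)
$y{\left(a \right)} = -3 + \sqrt{18 + a}$
$y{\left(\left(-45 + P{\left(-5,X{\left(-5,-1 \right)} \right)}\right) \left(31 + 3\right) \right)} Y = \left(-3 + \sqrt{18 + \left(-45 + 4\right) \left(31 + 3\right)}\right) 2 = \left(-3 + \sqrt{18 - 1394}\right) 2 = \left(-3 + \sqrt{-1376}\right) 2 = \left(-3 + 4 i \sqrt{86}\right) 2 = -6 + 8 i \sqrt{86}$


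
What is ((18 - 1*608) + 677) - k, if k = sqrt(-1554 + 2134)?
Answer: 87 - 2*sqrt(145) ≈ 62.917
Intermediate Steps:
k = 2*sqrt(145) (k = sqrt(580) = 2*sqrt(145) ≈ 24.083)
((18 - 1*608) + 677) - k = ((18 - 1*608) + 677) - 2*sqrt(145) = ((18 - 608) + 677) - 2*sqrt(145) = (-590 + 677) - 2*sqrt(145) = 87 - 2*sqrt(145)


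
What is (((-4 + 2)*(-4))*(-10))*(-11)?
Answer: 880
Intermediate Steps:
(((-4 + 2)*(-4))*(-10))*(-11) = (-2*(-4)*(-10))*(-11) = (8*(-10))*(-11) = -80*(-11) = 880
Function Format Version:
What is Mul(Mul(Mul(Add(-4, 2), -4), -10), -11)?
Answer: 880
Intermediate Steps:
Mul(Mul(Mul(Add(-4, 2), -4), -10), -11) = Mul(Mul(Mul(-2, -4), -10), -11) = Mul(Mul(8, -10), -11) = Mul(-80, -11) = 880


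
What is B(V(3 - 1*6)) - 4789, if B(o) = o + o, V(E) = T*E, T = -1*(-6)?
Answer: -4825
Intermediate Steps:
T = 6
V(E) = 6*E
B(o) = 2*o
B(V(3 - 1*6)) - 4789 = 2*(6*(3 - 1*6)) - 4789 = 2*(6*(3 - 6)) - 4789 = 2*(6*(-3)) - 4789 = 2*(-18) - 4789 = -36 - 4789 = -4825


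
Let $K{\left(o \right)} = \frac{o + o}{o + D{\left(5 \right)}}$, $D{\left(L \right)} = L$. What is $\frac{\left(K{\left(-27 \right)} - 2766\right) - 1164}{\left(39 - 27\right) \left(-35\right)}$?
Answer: $\frac{14401}{1540} \approx 9.3513$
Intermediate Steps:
$K{\left(o \right)} = \frac{2 o}{5 + o}$ ($K{\left(o \right)} = \frac{o + o}{o + 5} = \frac{2 o}{5 + o}$)
$\frac{\left(K{\left(-27 \right)} - 2766\right) - 1164}{\left(39 - 27\right) \left(-35\right)} = \frac{\left(2 \left(-27\right) \frac{1}{5 - 27} - 2766\right) - 1164}{\left(39 - 27\right) \left(-35\right)} = \frac{\left(2 \left(-27\right) \frac{1}{-22} - 2766\right) - 1164}{12 \left(-35\right)} = \frac{\left(2 \left(-27\right) \left(- \frac{1}{22}\right) - 2766\right) - 1164}{-420} = \left(\left(\frac{27}{11} - 2766\right) - 1164\right) \left(- \frac{1}{420}\right) = \left(- \frac{30399}{11} - 1164\right) \left(- \frac{1}{420}\right) = \left(- \frac{43203}{11}\right) \left(- \frac{1}{420}\right) = \frac{14401}{1540}$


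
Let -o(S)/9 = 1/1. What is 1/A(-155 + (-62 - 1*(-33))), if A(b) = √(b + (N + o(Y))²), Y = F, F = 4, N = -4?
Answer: -I*√15/15 ≈ -0.2582*I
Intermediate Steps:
Y = 4
o(S) = -9 (o(S) = -9/1 = -9*1 = -9)
A(b) = √(169 + b) (A(b) = √(b + (-4 - 9)²) = √(b + (-13)²) = √(b + 169) = √(169 + b))
1/A(-155 + (-62 - 1*(-33))) = 1/(√(169 + (-155 + (-62 - 1*(-33))))) = 1/(√(169 + (-155 + (-62 + 33)))) = 1/(√(169 + (-155 - 29))) = 1/(√(169 - 184)) = 1/(√(-15)) = 1/(I*√15) = -I*√15/15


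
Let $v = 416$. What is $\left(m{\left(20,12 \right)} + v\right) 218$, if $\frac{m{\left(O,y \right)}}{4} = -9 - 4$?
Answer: $79352$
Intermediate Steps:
$m{\left(O,y \right)} = -52$ ($m{\left(O,y \right)} = 4 \left(-9 - 4\right) = 4 \left(-13\right) = -52$)
$\left(m{\left(20,12 \right)} + v\right) 218 = \left(-52 + 416\right) 218 = 364 \cdot 218 = 79352$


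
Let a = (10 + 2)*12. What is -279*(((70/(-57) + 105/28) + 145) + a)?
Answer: -6181431/76 ≈ -81335.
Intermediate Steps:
a = 144 (a = 12*12 = 144)
-279*(((70/(-57) + 105/28) + 145) + a) = -279*(((70/(-57) + 105/28) + 145) + 144) = -279*(((70*(-1/57) + 105*(1/28)) + 145) + 144) = -279*(((-70/57 + 15/4) + 145) + 144) = -279*((575/228 + 145) + 144) = -279*(33635/228 + 144) = -279*66467/228 = -6181431/76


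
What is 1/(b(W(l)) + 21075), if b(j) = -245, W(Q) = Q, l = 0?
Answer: 1/20830 ≈ 4.8008e-5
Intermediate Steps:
1/(b(W(l)) + 21075) = 1/(-245 + 21075) = 1/20830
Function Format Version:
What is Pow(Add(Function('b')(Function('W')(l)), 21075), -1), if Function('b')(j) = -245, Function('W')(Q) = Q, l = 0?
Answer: Rational(1, 20830) ≈ 4.8008e-5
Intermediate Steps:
Pow(Add(Function('b')(Function('W')(l)), 21075), -1) = Pow(Add(-245, 21075), -1) = Pow(20830, -1) = Rational(1, 20830)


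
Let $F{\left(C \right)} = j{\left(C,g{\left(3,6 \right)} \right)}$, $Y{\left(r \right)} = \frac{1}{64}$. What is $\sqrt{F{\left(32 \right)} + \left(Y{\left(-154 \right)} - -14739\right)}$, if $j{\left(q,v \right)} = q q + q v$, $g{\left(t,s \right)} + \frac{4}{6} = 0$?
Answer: $\frac{\sqrt{9067209}}{24} \approx 125.47$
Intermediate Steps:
$Y{\left(r \right)} = \frac{1}{64}$
$g{\left(t,s \right)} = - \frac{2}{3}$ ($g{\left(t,s \right)} = - \frac{2}{3} + 0 = - \frac{2}{3}$)
$j{\left(q,v \right)} = q^{2} + q v$
$F{\left(C \right)} = C \left(- \frac{2}{3} + C\right)$ ($F{\left(C \right)} = C \left(C - \frac{2}{3}\right) = C \left(- \frac{2}{3} + C\right)$)
$\sqrt{F{\left(32 \right)} + \left(Y{\left(-154 \right)} - -14739\right)} = \sqrt{\frac{1}{3} \cdot 32 \left(-2 + 3 \cdot 32\right) + \left(\frac{1}{64} - -14739\right)} = \sqrt{\frac{1}{3} \cdot 32 \left(-2 + 96\right) + \left(\frac{1}{64} + 14739\right)} = \sqrt{\frac{1}{3} \cdot 32 \cdot 94 + \frac{943297}{64}} = \sqrt{\frac{3008}{3} + \frac{943297}{64}} = \sqrt{\frac{3022403}{192}} = \frac{\sqrt{9067209}}{24}$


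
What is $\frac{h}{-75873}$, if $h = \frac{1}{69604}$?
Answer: $- \frac{1}{5281064292} \approx -1.8936 \cdot 10^{-10}$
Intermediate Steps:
$h = \frac{1}{69604} \approx 1.4367 \cdot 10^{-5}$
$\frac{h}{-75873} = \frac{1}{69604 \left(-75873\right)} = \frac{1}{69604} \left(- \frac{1}{75873}\right) = - \frac{1}{5281064292}$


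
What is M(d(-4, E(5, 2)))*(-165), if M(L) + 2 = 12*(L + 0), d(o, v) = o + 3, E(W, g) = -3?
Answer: 2310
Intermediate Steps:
d(o, v) = 3 + o
M(L) = -2 + 12*L (M(L) = -2 + 12*(L + 0) = -2 + 12*L)
M(d(-4, E(5, 2)))*(-165) = (-2 + 12*(3 - 4))*(-165) = (-2 + 12*(-1))*(-165) = (-2 - 12)*(-165) = -14*(-165) = 2310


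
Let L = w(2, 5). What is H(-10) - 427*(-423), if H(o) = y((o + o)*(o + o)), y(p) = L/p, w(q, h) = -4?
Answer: 18062099/100 ≈ 1.8062e+5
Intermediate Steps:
L = -4
y(p) = -4/p
H(o) = -1/o**2 (H(o) = -4/(o + o)**2 = -4*1/(4*o**2) = -1/o**2)
H(-10) - 427*(-423) = -1/(-10)**2 - 427*(-423) = -1*1/100 + 180621 = -1/100 + 180621 = 18062099/100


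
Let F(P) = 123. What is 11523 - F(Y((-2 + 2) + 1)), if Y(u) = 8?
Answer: 11400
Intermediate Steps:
11523 - F(Y((-2 + 2) + 1)) = 11523 - 1*123 = 11523 - 123 = 11400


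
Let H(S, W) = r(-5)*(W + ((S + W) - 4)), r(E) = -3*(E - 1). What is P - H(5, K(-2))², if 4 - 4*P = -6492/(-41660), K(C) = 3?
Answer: -661354123/41660 ≈ -15875.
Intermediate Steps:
P = 40037/41660 (P = 1 - (-1623)/(-41660) = 1 - (-1623)*(-1)/41660 = 1 - ¼*1623/10415 = 1 - 1623/41660 = 40037/41660 ≈ 0.96104)
r(E) = 3 - 3*E (r(E) = -3*(-1 + E) = 3 - 3*E)
H(S, W) = -72 + 18*S + 36*W (H(S, W) = (3 - 3*(-5))*(W + ((S + W) - 4)) = (3 + 15)*(W + (-4 + S + W)) = 18*(-4 + S + 2*W) = -72 + 18*S + 36*W)
P - H(5, K(-2))² = 40037/41660 - (-72 + 18*5 + 36*3)² = 40037/41660 - (-72 + 90 + 108)² = 40037/41660 - 1*126² = 40037/41660 - 1*15876 = 40037/41660 - 15876 = -661354123/41660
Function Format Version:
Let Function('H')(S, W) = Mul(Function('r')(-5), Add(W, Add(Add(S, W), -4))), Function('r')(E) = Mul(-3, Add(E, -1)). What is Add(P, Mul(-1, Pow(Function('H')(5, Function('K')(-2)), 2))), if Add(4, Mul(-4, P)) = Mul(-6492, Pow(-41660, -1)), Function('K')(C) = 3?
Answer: Rational(-661354123, 41660) ≈ -15875.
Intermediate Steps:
P = Rational(40037, 41660) (P = Add(1, Mul(Rational(-1, 4), Mul(-6492, Pow(-41660, -1)))) = Add(1, Mul(Rational(-1, 4), Mul(-6492, Rational(-1, 41660)))) = Add(1, Mul(Rational(-1, 4), Rational(1623, 10415))) = Add(1, Rational(-1623, 41660)) = Rational(40037, 41660) ≈ 0.96104)
Function('r')(E) = Add(3, Mul(-3, E)) (Function('r')(E) = Mul(-3, Add(-1, E)) = Add(3, Mul(-3, E)))
Function('H')(S, W) = Add(-72, Mul(18, S), Mul(36, W)) (Function('H')(S, W) = Mul(Add(3, Mul(-3, -5)), Add(W, Add(Add(S, W), -4))) = Mul(Add(3, 15), Add(W, Add(-4, S, W))) = Mul(18, Add(-4, S, Mul(2, W))) = Add(-72, Mul(18, S), Mul(36, W)))
Add(P, Mul(-1, Pow(Function('H')(5, Function('K')(-2)), 2))) = Add(Rational(40037, 41660), Mul(-1, Pow(Add(-72, Mul(18, 5), Mul(36, 3)), 2))) = Add(Rational(40037, 41660), Mul(-1, Pow(Add(-72, 90, 108), 2))) = Add(Rational(40037, 41660), Mul(-1, Pow(126, 2))) = Add(Rational(40037, 41660), Mul(-1, 15876)) = Add(Rational(40037, 41660), -15876) = Rational(-661354123, 41660)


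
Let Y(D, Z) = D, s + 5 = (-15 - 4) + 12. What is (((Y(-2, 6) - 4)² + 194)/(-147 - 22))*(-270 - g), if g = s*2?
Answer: 56580/169 ≈ 334.79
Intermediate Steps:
s = -12 (s = -5 + ((-15 - 4) + 12) = -5 + (-19 + 12) = -5 - 7 = -12)
g = -24 (g = -12*2 = -24)
(((Y(-2, 6) - 4)² + 194)/(-147 - 22))*(-270 - g) = (((-2 - 4)² + 194)/(-147 - 22))*(-270 - 1*(-24)) = (((-6)² + 194)/(-169))*(-270 + 24) = ((36 + 194)*(-1/169))*(-246) = (230*(-1/169))*(-246) = -230/169*(-246) = 56580/169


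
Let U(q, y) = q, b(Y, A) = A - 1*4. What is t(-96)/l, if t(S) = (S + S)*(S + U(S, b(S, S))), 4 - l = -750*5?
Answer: 18432/1877 ≈ 9.8199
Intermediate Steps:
b(Y, A) = -4 + A (b(Y, A) = A - 4 = -4 + A)
l = 3754 (l = 4 - (-750)*5 = 4 - 1*(-3750) = 4 + 3750 = 3754)
t(S) = 4*S² (t(S) = (S + S)*(S + S) = (2*S)*(2*S) = 4*S²)
t(-96)/l = (4*(-96)²)/3754 = (4*9216)*(1/3754) = 36864*(1/3754) = 18432/1877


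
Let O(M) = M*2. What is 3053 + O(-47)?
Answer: 2959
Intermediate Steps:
O(M) = 2*M
3053 + O(-47) = 3053 + 2*(-47) = 3053 - 94 = 2959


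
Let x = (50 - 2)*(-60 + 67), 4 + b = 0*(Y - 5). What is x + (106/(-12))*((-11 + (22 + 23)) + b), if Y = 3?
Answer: 71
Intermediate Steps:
b = -4 (b = -4 + 0*(3 - 5) = -4 + 0*(-2) = -4 + 0 = -4)
x = 336 (x = 48*7 = 336)
x + (106/(-12))*((-11 + (22 + 23)) + b) = 336 + (106/(-12))*((-11 + (22 + 23)) - 4) = 336 + (106*(-1/12))*((-11 + 45) - 4) = 336 - 53*(34 - 4)/6 = 336 - 53/6*30 = 336 - 265 = 71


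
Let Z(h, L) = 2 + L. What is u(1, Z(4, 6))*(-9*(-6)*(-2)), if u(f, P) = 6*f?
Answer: -648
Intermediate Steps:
u(1, Z(4, 6))*(-9*(-6)*(-2)) = (6*1)*(-9*(-6)*(-2)) = 6*(54*(-2)) = 6*(-108) = -648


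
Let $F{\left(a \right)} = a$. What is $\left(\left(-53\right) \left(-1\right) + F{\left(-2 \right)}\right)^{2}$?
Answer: $2601$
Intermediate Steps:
$\left(\left(-53\right) \left(-1\right) + F{\left(-2 \right)}\right)^{2} = \left(\left(-53\right) \left(-1\right) - 2\right)^{2} = \left(53 - 2\right)^{2} = 51^{2} = 2601$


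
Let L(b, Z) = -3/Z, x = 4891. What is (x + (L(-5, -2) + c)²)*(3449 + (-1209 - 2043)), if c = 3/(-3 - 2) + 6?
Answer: 97290617/100 ≈ 9.7291e+5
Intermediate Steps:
c = 27/5 (c = 3/(-5) + 6 = -⅕*3 + 6 = -⅗ + 6 = 27/5 ≈ 5.4000)
(x + (L(-5, -2) + c)²)*(3449 + (-1209 - 2043)) = (4891 + (-3/(-2) + 27/5)²)*(3449 + (-1209 - 2043)) = (4891 + (-3*(-½) + 27/5)²)*(3449 - 3252) = (4891 + (3/2 + 27/5)²)*197 = (4891 + (69/10)²)*197 = (4891 + 4761/100)*197 = (493861/100)*197 = 97290617/100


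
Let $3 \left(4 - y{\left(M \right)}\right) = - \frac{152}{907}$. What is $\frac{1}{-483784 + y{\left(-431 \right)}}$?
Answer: $- \frac{2721}{1316365228} \approx -2.0671 \cdot 10^{-6}$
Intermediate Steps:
$y{\left(M \right)} = \frac{11036}{2721}$ ($y{\left(M \right)} = 4 - \frac{\left(-152\right) \frac{1}{907}}{3} = 4 - - \frac{152}{2721} = 4 + \frac{152}{2721} = \frac{11036}{2721}$)
$\frac{1}{-483784 + y{\left(-431 \right)}} = \frac{1}{-483784 + \frac{11036}{2721}} = \frac{1}{- \frac{1316365228}{2721}} = - \frac{2721}{1316365228}$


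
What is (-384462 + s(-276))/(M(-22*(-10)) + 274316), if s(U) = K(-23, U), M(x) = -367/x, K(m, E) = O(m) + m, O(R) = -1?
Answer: -84586920/60349153 ≈ -1.4016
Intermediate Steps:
K(m, E) = -1 + m
s(U) = -24 (s(U) = -1 - 23 = -24)
(-384462 + s(-276))/(M(-22*(-10)) + 274316) = (-384462 - 24)/(-367/((-22*(-10))) + 274316) = -384486/(-367/220 + 274316) = -384486/60349153/220 = -384486*220/60349153 = -84586920/60349153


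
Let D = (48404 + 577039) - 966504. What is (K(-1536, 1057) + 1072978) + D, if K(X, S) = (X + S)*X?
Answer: 1467661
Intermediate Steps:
K(X, S) = X*(S + X) (K(X, S) = (S + X)*X = X*(S + X))
D = -341061 (D = 625443 - 966504 = -341061)
(K(-1536, 1057) + 1072978) + D = (-1536*(1057 - 1536) + 1072978) - 341061 = (-1536*(-479) + 1072978) - 341061 = (735744 + 1072978) - 341061 = 1808722 - 341061 = 1467661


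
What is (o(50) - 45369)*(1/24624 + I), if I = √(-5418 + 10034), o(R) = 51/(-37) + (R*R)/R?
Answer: -838427/455544 - 3353708*√1154/37 ≈ -3.0791e+6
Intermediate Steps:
o(R) = -51/37 + R (o(R) = 51*(-1/37) + R²/R = -51/37 + R)
I = 2*√1154 (I = √4616 = 2*√1154 ≈ 67.941)
(o(50) - 45369)*(1/24624 + I) = ((-51/37 + 50) - 45369)*(1/24624 + 2*√1154) = (1799/37 - 45369)*(1/24624 + 2*√1154) = -1676854*(1/24624 + 2*√1154)/37 = -838427/455544 - 3353708*√1154/37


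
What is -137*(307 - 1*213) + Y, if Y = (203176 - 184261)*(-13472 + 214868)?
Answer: 3809392462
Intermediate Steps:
Y = 3809405340 (Y = 18915*201396 = 3809405340)
-137*(307 - 1*213) + Y = -137*(307 - 1*213) + 3809405340 = -137*(307 - 213) + 3809405340 = -137*94 + 3809405340 = -12878 + 3809405340 = 3809392462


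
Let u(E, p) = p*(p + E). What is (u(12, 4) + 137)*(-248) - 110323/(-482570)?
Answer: -24055039037/482570 ≈ -49848.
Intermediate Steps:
u(E, p) = p*(E + p)
(u(12, 4) + 137)*(-248) - 110323/(-482570) = (4*(12 + 4) + 137)*(-248) - 110323/(-482570) = (4*16 + 137)*(-248) - 110323*(-1/482570) = (64 + 137)*(-248) + 110323/482570 = 201*(-248) + 110323/482570 = -49848 + 110323/482570 = -24055039037/482570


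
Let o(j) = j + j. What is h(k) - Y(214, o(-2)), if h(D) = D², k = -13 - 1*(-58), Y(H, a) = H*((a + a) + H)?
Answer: -42059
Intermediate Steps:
o(j) = 2*j
Y(H, a) = H*(H + 2*a) (Y(H, a) = H*(2*a + H) = H*(H + 2*a))
k = 45 (k = -13 + 58 = 45)
h(k) - Y(214, o(-2)) = 45² - 214*(214 + 2*(2*(-2))) = 2025 - 214*(214 + 2*(-4)) = 2025 - 214*(214 - 8) = 2025 - 214*206 = 2025 - 1*44084 = 2025 - 44084 = -42059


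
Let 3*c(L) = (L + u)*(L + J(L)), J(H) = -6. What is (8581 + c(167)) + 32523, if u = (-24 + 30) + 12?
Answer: 153097/3 ≈ 51032.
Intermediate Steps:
u = 18 (u = 6 + 12 = 18)
c(L) = (-6 + L)*(18 + L)/3 (c(L) = ((L + 18)*(L - 6))/3 = ((18 + L)*(-6 + L))/3 = ((-6 + L)*(18 + L))/3 = (-6 + L)*(18 + L)/3)
(8581 + c(167)) + 32523 = (8581 + (-36 + 4*167 + (1/3)*167**2)) + 32523 = (8581 + (-36 + 668 + (1/3)*27889)) + 32523 = (8581 + (-36 + 668 + 27889/3)) + 32523 = (8581 + 29785/3) + 32523 = 55528/3 + 32523 = 153097/3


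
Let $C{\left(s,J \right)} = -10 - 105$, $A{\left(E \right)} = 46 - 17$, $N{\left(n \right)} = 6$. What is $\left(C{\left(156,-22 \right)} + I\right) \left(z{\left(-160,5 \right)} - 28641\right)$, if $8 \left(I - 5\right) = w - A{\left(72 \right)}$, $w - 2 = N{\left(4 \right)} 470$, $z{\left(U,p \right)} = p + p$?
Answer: $- \frac{54771103}{8} \approx -6.8464 \cdot 10^{6}$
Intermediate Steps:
$z{\left(U,p \right)} = 2 p$
$w = 2822$ ($w = 2 + 6 \cdot 470 = 2 + 2820 = 2822$)
$A{\left(E \right)} = 29$
$C{\left(s,J \right)} = -115$
$I = \frac{2833}{8}$ ($I = 5 + \frac{2822 - 29}{8} = 5 + \frac{1}{8} \cdot 2793 = 5 + \frac{2793}{8} = \frac{2833}{8} \approx 354.13$)
$\left(C{\left(156,-22 \right)} + I\right) \left(z{\left(-160,5 \right)} - 28641\right) = \left(-115 + \frac{2833}{8}\right) \left(2 \cdot 5 - 28641\right) = \frac{1913 \left(10 - 28641\right)}{8} = \frac{1913}{8} \left(-28631\right) = - \frac{54771103}{8}$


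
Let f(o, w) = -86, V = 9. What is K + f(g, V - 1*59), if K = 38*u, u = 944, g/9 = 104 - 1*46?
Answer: 35786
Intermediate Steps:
g = 522 (g = 9*(104 - 1*46) = 9*(104 - 46) = 9*58 = 522)
K = 35872 (K = 38*944 = 35872)
K + f(g, V - 1*59) = 35872 - 86 = 35786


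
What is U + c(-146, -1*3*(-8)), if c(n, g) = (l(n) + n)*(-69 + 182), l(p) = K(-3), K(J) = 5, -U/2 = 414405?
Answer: -844743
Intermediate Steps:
U = -828810 (U = -2*414405 = -828810)
l(p) = 5
c(n, g) = 565 + 113*n (c(n, g) = (5 + n)*(-69 + 182) = (5 + n)*113 = 565 + 113*n)
U + c(-146, -1*3*(-8)) = -828810 + (565 + 113*(-146)) = -828810 + (565 - 16498) = -828810 - 15933 = -844743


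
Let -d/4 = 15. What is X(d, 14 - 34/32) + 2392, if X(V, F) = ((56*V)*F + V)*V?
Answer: 2614192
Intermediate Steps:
d = -60 (d = -4*15 = -60)
X(V, F) = V*(V + 56*F*V) (X(V, F) = (56*F*V + V)*V = (V + 56*F*V)*V = V*(V + 56*F*V))
X(d, 14 - 34/32) + 2392 = (-60)²*(1 + 56*(14 - 34/32)) + 2392 = 3600*(1 + 56*(14 - 34*1/32)) + 2392 = 3600*(1 + 56*(14 - 17/16)) + 2392 = 3600*(1 + 56*(207/16)) + 2392 = 3600*(1 + 1449/2) + 2392 = 3600*(1451/2) + 2392 = 2611800 + 2392 = 2614192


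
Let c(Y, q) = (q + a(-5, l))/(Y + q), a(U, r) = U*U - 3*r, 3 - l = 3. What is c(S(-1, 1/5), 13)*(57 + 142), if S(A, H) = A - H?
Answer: 37810/59 ≈ 640.85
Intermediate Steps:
l = 0 (l = 3 - 1*3 = 3 - 3 = 0)
a(U, r) = U² - 3*r
c(Y, q) = (25 + q)/(Y + q) (c(Y, q) = (q + ((-5)² - 3*0))/(Y + q) = (q + (25 + 0))/(Y + q) = (q + 25)/(Y + q) = (25 + q)/(Y + q))
c(S(-1, 1/5), 13)*(57 + 142) = ((25 + 13)/((-1 - 1/5) + 13))*(57 + 142) = (38/((-1 - 1*⅕) + 13))*199 = (38/((-1 - ⅕) + 13))*199 = (38/(-6/5 + 13))*199 = (38/(59/5))*199 = ((5/59)*38)*199 = (190/59)*199 = 37810/59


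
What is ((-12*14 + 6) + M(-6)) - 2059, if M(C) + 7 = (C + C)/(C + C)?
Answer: -2227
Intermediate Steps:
M(C) = -6 (M(C) = -7 + (C + C)/(C + C) = -7 + (2*C)/((2*C)) = -7 + (2*C)*(1/(2*C)) = -7 + 1 = -6)
((-12*14 + 6) + M(-6)) - 2059 = ((-12*14 + 6) - 6) - 2059 = ((-168 + 6) - 6) - 2059 = (-162 - 6) - 2059 = -168 - 2059 = -2227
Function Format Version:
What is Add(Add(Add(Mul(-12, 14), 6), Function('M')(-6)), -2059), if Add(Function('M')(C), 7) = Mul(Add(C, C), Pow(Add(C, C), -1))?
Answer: -2227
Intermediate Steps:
Function('M')(C) = -6 (Function('M')(C) = Add(-7, Mul(Add(C, C), Pow(Add(C, C), -1))) = Add(-7, Mul(Mul(2, C), Pow(Mul(2, C), -1))) = Add(-7, Mul(Mul(2, C), Mul(Rational(1, 2), Pow(C, -1)))) = Add(-7, 1) = -6)
Add(Add(Add(Mul(-12, 14), 6), Function('M')(-6)), -2059) = Add(Add(Add(Mul(-12, 14), 6), -6), -2059) = Add(Add(Add(-168, 6), -6), -2059) = Add(Add(-162, -6), -2059) = Add(-168, -2059) = -2227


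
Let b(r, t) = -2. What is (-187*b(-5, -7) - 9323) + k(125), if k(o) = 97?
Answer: -8852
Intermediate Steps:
(-187*b(-5, -7) - 9323) + k(125) = (-187*(-2) - 9323) + 97 = (374 - 9323) + 97 = -8949 + 97 = -8852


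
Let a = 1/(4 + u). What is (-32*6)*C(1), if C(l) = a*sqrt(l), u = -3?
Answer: -192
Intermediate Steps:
a = 1 (a = 1/(4 - 3) = 1/1 = 1)
C(l) = sqrt(l) (C(l) = 1*sqrt(l) = sqrt(l))
(-32*6)*C(1) = (-32*6)*sqrt(1) = -192*1 = -192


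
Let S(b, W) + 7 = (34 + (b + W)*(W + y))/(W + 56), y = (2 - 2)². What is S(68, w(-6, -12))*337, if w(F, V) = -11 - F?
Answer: -215006/51 ≈ -4215.8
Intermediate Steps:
y = 0 (y = 0² = 0)
S(b, W) = -7 + (34 + W*(W + b))/(56 + W) (S(b, W) = -7 + (34 + (b + W)*(W + 0))/(W + 56) = -7 + (34 + (W + b)*W)/(56 + W) = -7 + (34 + W*(W + b))/(56 + W))
S(68, w(-6, -12))*337 = ((-358 + (-11 - 1*(-6))² - 7*(-11 - 1*(-6)) + (-11 - 1*(-6))*68)/(56 + (-11 - 1*(-6))))*337 = ((-358 + (-11 + 6)² - 7*(-11 + 6) + (-11 + 6)*68)/(56 + (-11 + 6)))*337 = ((-358 + (-5)² - 7*(-5) - 5*68)/(56 - 5))*337 = ((-358 + 25 + 35 - 340)/51)*337 = ((1/51)*(-638))*337 = -638/51*337 = -215006/51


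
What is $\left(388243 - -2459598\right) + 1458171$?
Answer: $4306012$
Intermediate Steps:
$\left(388243 - -2459598\right) + 1458171 = \left(388243 + 2459598\right) + 1458171 = 2847841 + 1458171 = 4306012$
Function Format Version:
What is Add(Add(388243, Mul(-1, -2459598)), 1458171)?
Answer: 4306012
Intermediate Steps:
Add(Add(388243, Mul(-1, -2459598)), 1458171) = Add(Add(388243, 2459598), 1458171) = Add(2847841, 1458171) = 4306012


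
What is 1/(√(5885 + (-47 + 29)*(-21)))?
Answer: √6263/6263 ≈ 0.012636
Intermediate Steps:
1/(√(5885 + (-47 + 29)*(-21))) = 1/(√(5885 - 18*(-21))) = 1/(√(5885 + 378)) = 1/(√6263) = √6263/6263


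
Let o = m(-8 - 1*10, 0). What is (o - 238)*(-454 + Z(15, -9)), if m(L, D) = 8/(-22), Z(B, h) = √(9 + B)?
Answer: 1190388/11 - 5244*√6/11 ≈ 1.0705e+5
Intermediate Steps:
m(L, D) = -4/11 (m(L, D) = 8*(-1/22) = -4/11)
o = -4/11 ≈ -0.36364
(o - 238)*(-454 + Z(15, -9)) = (-4/11 - 238)*(-454 + √(9 + 15)) = -2622*(-454 + √24)/11 = -2622*(-454 + 2*√6)/11 = 1190388/11 - 5244*√6/11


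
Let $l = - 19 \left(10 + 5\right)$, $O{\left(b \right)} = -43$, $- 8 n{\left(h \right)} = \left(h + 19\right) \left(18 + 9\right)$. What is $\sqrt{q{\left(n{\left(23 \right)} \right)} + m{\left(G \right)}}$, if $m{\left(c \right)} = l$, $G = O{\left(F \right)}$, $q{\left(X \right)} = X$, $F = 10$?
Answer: $\frac{i \sqrt{1707}}{2} \approx 20.658 i$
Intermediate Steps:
$n{\left(h \right)} = - \frac{513}{8} - \frac{27 h}{8}$ ($n{\left(h \right)} = - \frac{\left(h + 19\right) \left(18 + 9\right)}{8} = - \frac{\left(19 + h\right) 27}{8} = - \frac{513 + 27 h}{8} = - \frac{513}{8} - \frac{27 h}{8}$)
$G = -43$
$l = -285$ ($l = \left(-19\right) 15 = -285$)
$m{\left(c \right)} = -285$
$\sqrt{q{\left(n{\left(23 \right)} \right)} + m{\left(G \right)}} = \sqrt{\left(- \frac{513}{8} - \frac{621}{8}\right) - 285} = \sqrt{- \frac{567}{4} - 285} = \sqrt{- \frac{1707}{4}} = \frac{i \sqrt{1707}}{2}$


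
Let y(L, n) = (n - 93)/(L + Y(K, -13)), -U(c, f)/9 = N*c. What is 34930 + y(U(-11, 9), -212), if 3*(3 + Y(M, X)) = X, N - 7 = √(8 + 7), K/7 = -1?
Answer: 13762165/394 + 405*√15/4334 ≈ 34930.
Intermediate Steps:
K = -7 (K = 7*(-1) = -7)
N = 7 + √15 (N = 7 + √(8 + 7) = 7 + √15 ≈ 10.873)
Y(M, X) = -3 + X/3
U(c, f) = -9*c*(7 + √15) (U(c, f) = -9*(7 + √15)*c = -9*c*(7 + √15))
y(L, n) = (-93 + n)/(-22/3 + L) (y(L, n) = (n - 93)/(L + (-3 + (⅓)*(-13))) = (-93 + n)/(L + (-3 - 13/3)) = (-93 + n)/(L - 22/3) = (-93 + n)/(-22/3 + L))
34930 + y(U(-11, 9), -212) = 34930 + 3*(-93 - 212)/(-22 + 3*(-9*(-11)*(7 + √15))) = 34930 + 3*(-305)/(-22 + 3*(693 + 99*√15)) = 34930 + 3*(-305)/(-22 + (2079 + 297*√15)) = 34930 + 3*(-305)/(2057 + 297*√15) = 34930 - 915/(2057 + 297*√15)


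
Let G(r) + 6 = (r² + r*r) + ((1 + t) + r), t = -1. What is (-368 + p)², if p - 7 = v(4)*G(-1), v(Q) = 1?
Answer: 133956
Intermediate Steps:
G(r) = -6 + r + 2*r² (G(r) = -6 + ((r² + r*r) + ((1 - 1) + r)) = -6 + ((r² + r²) + (0 + r)) = -6 + (2*r² + r) = -6 + (r + 2*r²) = -6 + r + 2*r²)
p = 2 (p = 7 + 1*(-6 - 1 + 2*(-1)²) = 7 + 1*(-6 - 1 + 2*1) = 7 + 1*(-6 - 1 + 2) = 7 + 1*(-5) = 7 - 5 = 2)
(-368 + p)² = (-368 + 2)² = (-366)² = 133956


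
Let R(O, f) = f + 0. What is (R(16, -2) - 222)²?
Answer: 50176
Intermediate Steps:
R(O, f) = f
(R(16, -2) - 222)² = (-2 - 222)² = (-224)² = 50176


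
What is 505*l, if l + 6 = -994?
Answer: -505000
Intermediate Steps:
l = -1000 (l = -6 - 994 = -1000)
505*l = 505*(-1000) = -505000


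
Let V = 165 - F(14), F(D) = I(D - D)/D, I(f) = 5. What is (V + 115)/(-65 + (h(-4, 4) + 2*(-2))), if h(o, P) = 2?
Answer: -3915/938 ≈ -4.1738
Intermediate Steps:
F(D) = 5/D
V = 2305/14 (V = 165 - 5/14 = 2305/14 ≈ 164.64)
(V + 115)/(-65 + (h(-4, 4) + 2*(-2))) = (2305/14 + 115)/(-65 + (2 + 2*(-2))) = 3915/(14*(-65 + (2 - 4))) = 3915/(14*(-65 - 2)) = (3915/14)/(-67) = (3915/14)*(-1/67) = -3915/938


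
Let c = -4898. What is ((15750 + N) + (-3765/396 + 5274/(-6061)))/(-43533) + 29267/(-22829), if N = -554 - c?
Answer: -3405763028651/1953571410252 ≈ -1.7434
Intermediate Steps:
N = 4344 (N = -554 - 1*(-4898) = -554 + 4898 = 4344)
((15750 + N) + (-3765/396 + 5274/(-6061)))/(-43533) + 29267/(-22829) = ((15750 + 4344) + (-3765/396 + 5274/(-6061)))/(-43533) + 29267/(-22829) = (20094 + (-3765*1/396 + 5274*(-1/6061)))*(-1/43533) + 29267*(-1/22829) = (20094 + (-1255/132 - 5274/6061))*(-1/43533) - 791/617 = (20094 - 754793/72732)*(-1/43533) - 791/617 = (1460722015/72732)*(-1/43533) - 791/617 = -1460722015/3166242156 - 791/617 = -3405763028651/1953571410252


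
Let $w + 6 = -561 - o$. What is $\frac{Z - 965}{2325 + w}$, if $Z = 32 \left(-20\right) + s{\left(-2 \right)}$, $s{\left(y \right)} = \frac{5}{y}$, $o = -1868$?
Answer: $- \frac{3215}{7252} \approx -0.44333$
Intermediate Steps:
$Z = - \frac{1285}{2}$ ($Z = 32 \left(-20\right) + \frac{5}{-2} = -640 + 5 \left(- \frac{1}{2}\right) = -640 - \frac{5}{2} = - \frac{1285}{2} \approx -642.5$)
$w = 1301$ ($w = -6 - -1307 = -6 + \left(-561 + 1868\right) = -6 + 1307 = 1301$)
$\frac{Z - 965}{2325 + w} = \frac{- \frac{1285}{2} - 965}{2325 + 1301} = - \frac{3215}{2 \cdot 3626} = \left(- \frac{3215}{2}\right) \frac{1}{3626} = - \frac{3215}{7252}$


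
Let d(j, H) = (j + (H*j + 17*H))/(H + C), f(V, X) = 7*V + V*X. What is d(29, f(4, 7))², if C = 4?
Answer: 271441/144 ≈ 1885.0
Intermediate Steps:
d(j, H) = (j + 17*H + H*j)/(4 + H) (d(j, H) = (j + (H*j + 17*H))/(H + 4) = (j + (17*H + H*j))/(4 + H) = (j + 17*H + H*j)/(4 + H))
d(29, f(4, 7))² = ((29 + 17*(4*(7 + 7)) + (4*(7 + 7))*29)/(4 + 4*(7 + 7)))² = ((29 + 17*(4*14) + (4*14)*29)/(4 + 4*14))² = ((29 + 17*56 + 56*29)/(4 + 56))² = ((29 + 952 + 1624)/60)² = ((1/60)*2605)² = (521/12)² = 271441/144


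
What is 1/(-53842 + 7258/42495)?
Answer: -42495/2288008532 ≈ -1.8573e-5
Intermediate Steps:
1/(-53842 + 7258/42495) = 1/(-2288008532/42495) = -42495/2288008532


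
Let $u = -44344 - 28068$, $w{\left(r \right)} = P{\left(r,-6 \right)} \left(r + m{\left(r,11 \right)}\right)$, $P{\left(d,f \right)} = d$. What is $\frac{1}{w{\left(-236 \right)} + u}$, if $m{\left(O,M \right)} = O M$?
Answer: $\frac{1}{595940} \approx 1.678 \cdot 10^{-6}$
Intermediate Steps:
$m{\left(O,M \right)} = M O$
$w{\left(r \right)} = 12 r^{2}$ ($w{\left(r \right)} = r \left(r + 11 r\right) = r 12 r = 12 r^{2}$)
$u = -72412$ ($u = -44344 - 28068 = -72412$)
$\frac{1}{w{\left(-236 \right)} + u} = \frac{1}{12 \left(-236\right)^{2} - 72412} = \frac{1}{12 \cdot 55696 - 72412} = \frac{1}{668352 - 72412} = \frac{1}{595940}$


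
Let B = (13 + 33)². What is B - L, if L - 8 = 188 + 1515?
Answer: 405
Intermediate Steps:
L = 1711 (L = 8 + (188 + 1515) = 8 + 1703 = 1711)
B = 2116 (B = 46² = 2116)
B - L = 2116 - 1*1711 = 2116 - 1711 = 405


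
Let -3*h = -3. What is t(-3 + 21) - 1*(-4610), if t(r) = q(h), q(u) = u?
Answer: 4611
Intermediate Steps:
h = 1 (h = -⅓*(-3) = 1)
t(r) = 1
t(-3 + 21) - 1*(-4610) = 1 - 1*(-4610) = 1 + 4610 = 4611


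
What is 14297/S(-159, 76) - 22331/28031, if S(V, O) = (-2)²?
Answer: 400669883/112124 ≈ 3573.5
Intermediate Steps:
S(V, O) = 4
14297/S(-159, 76) - 22331/28031 = 14297/4 - 22331/28031 = 400669883/112124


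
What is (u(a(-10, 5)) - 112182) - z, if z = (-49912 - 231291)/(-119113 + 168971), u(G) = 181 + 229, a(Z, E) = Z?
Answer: -57447909/514 ≈ -1.1177e+5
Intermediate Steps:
u(G) = 410
z = -2899/514 (z = -281203/49858 = -281203*1/49858 = -2899/514 ≈ -5.6401)
(u(a(-10, 5)) - 112182) - z = (410 - 112182) - 1*(-2899/514) = -111772 + 2899/514 = -57447909/514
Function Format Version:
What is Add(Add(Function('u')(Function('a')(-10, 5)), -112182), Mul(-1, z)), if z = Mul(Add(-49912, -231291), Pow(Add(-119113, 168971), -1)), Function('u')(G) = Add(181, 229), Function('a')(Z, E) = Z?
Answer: Rational(-57447909, 514) ≈ -1.1177e+5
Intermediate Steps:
Function('u')(G) = 410
z = Rational(-2899, 514) (z = Mul(-281203, Pow(49858, -1)) = Mul(-281203, Rational(1, 49858)) = Rational(-2899, 514) ≈ -5.6401)
Add(Add(Function('u')(Function('a')(-10, 5)), -112182), Mul(-1, z)) = Add(Add(410, -112182), Mul(-1, Rational(-2899, 514))) = Add(-111772, Rational(2899, 514)) = Rational(-57447909, 514)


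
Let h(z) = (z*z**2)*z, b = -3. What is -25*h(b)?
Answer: -2025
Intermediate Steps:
h(z) = z**4 (h(z) = z**3*z = z**4)
-25*h(b) = -25*(-3)**4 = -25*81 = -2025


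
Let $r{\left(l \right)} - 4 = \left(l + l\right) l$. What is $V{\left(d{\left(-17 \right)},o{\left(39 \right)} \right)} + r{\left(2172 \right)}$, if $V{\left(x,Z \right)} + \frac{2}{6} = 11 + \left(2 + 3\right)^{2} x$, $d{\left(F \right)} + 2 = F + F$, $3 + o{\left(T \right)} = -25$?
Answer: $\frac{28302848}{3} \approx 9.4343 \cdot 10^{6}$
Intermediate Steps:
$o{\left(T \right)} = -28$ ($o{\left(T \right)} = -3 - 25 = -28$)
$d{\left(F \right)} = -2 + 2 F$ ($d{\left(F \right)} = -2 + \left(F + F\right) = -2 + 2 F$)
$r{\left(l \right)} = 4 + 2 l^{2}$ ($r{\left(l \right)} = 4 + \left(l + l\right) l = 4 + 2 l l = 4 + 2 l^{2}$)
$V{\left(x,Z \right)} = \frac{32}{3} + 25 x$ ($V{\left(x,Z \right)} = - \frac{1}{3} + \left(11 + \left(2 + 3\right)^{2} x\right) = - \frac{1}{3} + \left(11 + 5^{2} x\right) = - \frac{1}{3} + \left(11 + 25 x\right) = \frac{32}{3} + 25 x$)
$V{\left(d{\left(-17 \right)},o{\left(39 \right)} \right)} + r{\left(2172 \right)} = \left(\frac{32}{3} + 25 \left(-2 + 2 \left(-17\right)\right)\right) + \left(4 + 2 \cdot 2172^{2}\right) = \left(\frac{32}{3} + 25 \left(-2 - 34\right)\right) + \left(4 + 2 \cdot 4717584\right) = \left(\frac{32}{3} + 25 \left(-36\right)\right) + \left(4 + 9435168\right) = \left(\frac{32}{3} - 900\right) + 9435172 = - \frac{2668}{3} + 9435172 = \frac{28302848}{3}$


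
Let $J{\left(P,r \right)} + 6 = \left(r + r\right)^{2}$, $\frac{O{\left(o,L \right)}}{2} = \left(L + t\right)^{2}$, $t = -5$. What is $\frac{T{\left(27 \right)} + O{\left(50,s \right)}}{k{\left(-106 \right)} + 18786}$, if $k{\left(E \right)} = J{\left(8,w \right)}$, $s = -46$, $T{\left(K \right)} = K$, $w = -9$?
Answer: $\frac{1743}{6368} \approx 0.27371$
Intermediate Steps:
$O{\left(o,L \right)} = 2 \left(-5 + L\right)^{2}$ ($O{\left(o,L \right)} = 2 \left(L - 5\right)^{2} = 2 \left(-5 + L\right)^{2}$)
$J{\left(P,r \right)} = -6 + 4 r^{2}$ ($J{\left(P,r \right)} = -6 + \left(r + r\right)^{2} = -6 + \left(2 r\right)^{2} = -6 + 4 r^{2}$)
$k{\left(E \right)} = 318$ ($k{\left(E \right)} = -6 + 4 \left(-9\right)^{2} = -6 + 4 \cdot 81 = -6 + 324 = 318$)
$\frac{T{\left(27 \right)} + O{\left(50,s \right)}}{k{\left(-106 \right)} + 18786} = \frac{27 + 2 \left(-5 - 46\right)^{2}}{318 + 18786} = \frac{27 + 2 \left(-51\right)^{2}}{19104} = \left(27 + 2 \cdot 2601\right) \frac{1}{19104} = \left(27 + 5202\right) \frac{1}{19104} = 5229 \cdot \frac{1}{19104} = \frac{1743}{6368}$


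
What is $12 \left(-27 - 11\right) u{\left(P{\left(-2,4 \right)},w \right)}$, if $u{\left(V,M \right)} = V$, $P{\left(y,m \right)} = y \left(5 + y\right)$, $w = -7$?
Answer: $2736$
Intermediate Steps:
$12 \left(-27 - 11\right) u{\left(P{\left(-2,4 \right)},w \right)} = 12 \left(-27 - 11\right) \left(- 2 \left(5 - 2\right)\right) = 12 \left(-27 - 11\right) \left(\left(-2\right) 3\right) = 12 \left(-38\right) \left(-6\right) = \left(-456\right) \left(-6\right) = 2736$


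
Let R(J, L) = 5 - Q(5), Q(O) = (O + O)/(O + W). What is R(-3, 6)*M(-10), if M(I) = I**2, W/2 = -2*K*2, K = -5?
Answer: 4300/9 ≈ 477.78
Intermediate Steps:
W = 40 (W = 2*(-2*(-5)*2) = 2*(10*2) = 2*20 = 40)
Q(O) = 2*O/(40 + O) (Q(O) = (O + O)/(O + 40) = (2*O)/(40 + O) = 2*O/(40 + O))
R(J, L) = 43/9 (R(J, L) = 5 - 2*5/(40 + 5) = 5 - 2*5/45 = 5 - 1*2/9 = 5 - 2/9 = 43/9)
R(-3, 6)*M(-10) = (43/9)*(-10)**2 = (43/9)*100 = 4300/9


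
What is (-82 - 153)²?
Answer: 55225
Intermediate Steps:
(-82 - 153)² = (-235)² = 55225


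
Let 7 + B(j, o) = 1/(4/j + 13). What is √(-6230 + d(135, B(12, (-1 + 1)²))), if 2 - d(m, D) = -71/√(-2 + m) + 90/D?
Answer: √(-8435371331268 + 724551947*√133)/36841 ≈ 78.796*I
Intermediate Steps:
B(j, o) = -7 + 1/(13 + 4/j) (B(j, o) = -7 + 1/(4/j + 13) = -7 + 1/(13 + 4/j))
d(m, D) = 2 - 90/D + 71/√(-2 + m) (d(m, D) = 2 - (-71/√(-2 + m) + 90/D) = 2 + (-90/D + 71/√(-2 + m)) = 2 - 90/D + 71/√(-2 + m))
√(-6230 + d(135, B(12, (-1 + 1)²))) = √(-6230 + (2 - 90*(4 + 13*12)/(2*(-14 - 45*12)) + 71/√(-2 + 135))) = √(-6230 + (2 - 90*(4 + 156)/(2*(-14 - 540)) + 71/√133)) = √(-6230 + (2 - 90/(2*(-554)/160) + 71*(√133/133))) = √(-6230 + (2 - 90/(2*(1/160)*(-554)) + 71*√133/133)) = √(-6230 + (2 - 90/(-277/40) + 71*√133/133)) = √(-6230 + (2 - 90*(-40/277) + 71*√133/133)) = √(-6230 + (2 + 3600/277 + 71*√133/133)) = √(-6230 + (4154/277 + 71*√133/133)) = √(-1721556/277 + 71*√133/133)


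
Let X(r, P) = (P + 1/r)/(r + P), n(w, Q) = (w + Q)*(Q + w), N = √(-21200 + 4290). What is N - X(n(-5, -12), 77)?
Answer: -3709/17629 + I*√16910 ≈ -0.21039 + 130.04*I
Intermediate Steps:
N = I*√16910 (N = √(-16910) = I*√16910 ≈ 130.04*I)
n(w, Q) = (Q + w)² (n(w, Q) = (Q + w)*(Q + w) = (Q + w)²)
X(r, P) = (P + 1/r)/(P + r)
N - X(n(-5, -12), 77) = I*√16910 - (1 + 77*(-12 - 5)²)/(((-12 - 5)²)*(77 + (-12 - 5)²)) = I*√16910 - (1 + 77*(-17)²)/(((-17)²)*(77 + (-17)²)) = I*√16910 - (1 + 77*289)/(289*(77 + 289)) = I*√16910 - (1 + 22253)/(289*366) = I*√16910 - 22254/(289*366) = I*√16910 - 1*3709/17629 = I*√16910 - 3709/17629 = -3709/17629 + I*√16910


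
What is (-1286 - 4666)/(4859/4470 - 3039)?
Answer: 26605440/13579471 ≈ 1.9592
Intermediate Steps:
(-1286 - 4666)/(4859/4470 - 3039) = -5952/(4859*(1/4470) - 3039) = -5952/(4859/4470 - 3039) = -5952/(-13579471/4470) = -5952*(-4470/13579471) = 26605440/13579471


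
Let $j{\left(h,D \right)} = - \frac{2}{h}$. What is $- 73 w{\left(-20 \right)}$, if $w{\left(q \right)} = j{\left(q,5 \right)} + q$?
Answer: $\frac{14527}{10} \approx 1452.7$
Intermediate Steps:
$w{\left(q \right)} = q - \frac{2}{q}$ ($w{\left(q \right)} = - \frac{2}{q} + q = q - \frac{2}{q}$)
$- 73 w{\left(-20 \right)} = - 73 \left(-20 - \frac{2}{-20}\right) = - 73 \left(-20 - - \frac{1}{10}\right) = - 73 \left(-20 + \frac{1}{10}\right) = \left(-73\right) \left(- \frac{199}{10}\right) = \frac{14527}{10}$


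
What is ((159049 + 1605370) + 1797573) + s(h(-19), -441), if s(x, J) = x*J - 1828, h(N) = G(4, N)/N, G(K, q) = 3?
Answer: 67644439/19 ≈ 3.5602e+6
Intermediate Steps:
h(N) = 3/N
s(x, J) = -1828 + J*x (s(x, J) = J*x - 1828 = -1828 + J*x)
((159049 + 1605370) + 1797573) + s(h(-19), -441) = ((159049 + 1605370) + 1797573) + (-1828 - 1323/(-19)) = (1764419 + 1797573) + (-1828 - 1323*(-1)/19) = 3561992 + (-1828 - 441*(-3/19)) = 3561992 + (-1828 + 1323/19) = 3561992 - 33409/19 = 67644439/19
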